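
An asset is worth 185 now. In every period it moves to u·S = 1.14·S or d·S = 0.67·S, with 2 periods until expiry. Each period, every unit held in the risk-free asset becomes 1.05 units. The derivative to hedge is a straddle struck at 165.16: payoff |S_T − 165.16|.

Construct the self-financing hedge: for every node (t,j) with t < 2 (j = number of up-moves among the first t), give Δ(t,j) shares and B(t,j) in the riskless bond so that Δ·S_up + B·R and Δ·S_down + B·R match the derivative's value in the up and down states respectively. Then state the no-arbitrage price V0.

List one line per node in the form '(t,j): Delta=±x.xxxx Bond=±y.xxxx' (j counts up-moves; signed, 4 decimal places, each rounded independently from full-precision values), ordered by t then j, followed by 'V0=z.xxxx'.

(0,0): Delta=0.3331 Bond=-7.5617
(1,0): Delta=-1.0000 Bond=157.2952
(1,1): Delta=0.5186 Bond=-47.0744
V0=54.0578

No-arbitrage ⇒ martingale measure with p* = (R−d)/(u−d) = 0.8085.
Terminal payoffs: V(2,0)=82.1135, V(2,1)=23.8570, V(2,2)=75.2660
  t=1,j=0: stock 123.9500 → up 141.3030 (V=23.8570), down 83.0465 (V=82.1135). Price 33.3452; hedge Δ=-1.0000, bond B=157.2952.
  t=1,j=1: stock 210.9000 → up 240.4260 (V=75.2660), down 141.3030 (V=23.8570). Price 62.3064; hedge Δ=0.5186, bond B=-47.0744.
  t=0,j=0: stock 185.0000 → up 210.9000 (V=62.3064), down 123.9500 (V=33.3452). Price 54.0578; hedge Δ=0.3331, bond B=-7.5617.
Each (Δ,B) replicates both successor values, so the strategy is self-financing and V0 is arbitrage-free.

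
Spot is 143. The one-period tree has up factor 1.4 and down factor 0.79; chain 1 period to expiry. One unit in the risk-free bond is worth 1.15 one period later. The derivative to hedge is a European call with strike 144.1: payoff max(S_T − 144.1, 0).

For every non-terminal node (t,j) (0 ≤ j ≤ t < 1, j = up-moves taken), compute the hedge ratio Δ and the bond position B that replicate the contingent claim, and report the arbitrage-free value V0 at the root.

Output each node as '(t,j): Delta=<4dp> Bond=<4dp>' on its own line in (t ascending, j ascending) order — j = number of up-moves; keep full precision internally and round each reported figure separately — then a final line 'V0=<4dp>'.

No-arbitrage ⇒ martingale measure with p* = (R−d)/(u−d) = 0.5902.
Terminal payoffs: V(1,0)=0.0000, V(1,1)=56.1000
Node (0,0) S=143.0000: V=(p*·56.1000+(1−p*)·0.0000)/1.15=28.7897; Δ=(56.1000−0.0000)/(200.2000−112.9700)=0.6431; B=V−Δ·S=-63.1775
Root portfolio cost Δ·143+B reproduces V0=28.7897.

(0,0): Delta=0.6431 Bond=-63.1775
V0=28.7897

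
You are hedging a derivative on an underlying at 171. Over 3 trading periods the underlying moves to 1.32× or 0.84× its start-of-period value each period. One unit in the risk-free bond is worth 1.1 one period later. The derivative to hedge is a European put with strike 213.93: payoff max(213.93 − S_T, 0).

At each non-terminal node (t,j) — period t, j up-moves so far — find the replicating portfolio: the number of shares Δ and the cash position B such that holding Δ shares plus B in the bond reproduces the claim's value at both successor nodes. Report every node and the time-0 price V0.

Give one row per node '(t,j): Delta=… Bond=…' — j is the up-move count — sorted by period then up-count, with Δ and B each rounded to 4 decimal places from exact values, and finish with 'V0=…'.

Risk-neutral probability p* = (R−d)/(u−d) = (1.1−0.84)/(1.32−0.84) = 0.5417.
At expiry t=3: V(3,0)=112.5776, V(3,1)=54.6620, V(3,2)=0.0000, V(3,3)=0.0000
  t=2,j=0: stock 120.6576 → up 159.2680 (V=54.6620), down 101.3524 (V=112.5776). Price 73.8242; hedge Δ=-1.0000, bond B=194.4818.
  t=2,j=1: stock 189.6048 → up 250.2783 (V=0.0000), down 159.2680 (V=54.6620). Price 22.7758; hedge Δ=-0.6006, bond B=136.6549.
  t=2,j=2: stock 297.9504 → up 393.2945 (V=0.0000), down 250.2783 (V=0.0000). Price 0.0000; hedge Δ=0.0000, bond B=0.0000.
  t=1,j=0: stock 143.6400 → up 189.6048 (V=22.7758), down 120.6576 (V=73.8242). Price 41.9755; hedge Δ=-0.7404, bond B=148.3263.
  t=1,j=1: stock 225.7200 → up 297.9504 (V=0.0000), down 189.6048 (V=22.7758). Price 9.4899; hedge Δ=-0.2102, bond B=56.9395.
  t=0,j=0: stock 171.0000 → up 225.7200 (V=9.4899), down 143.6400 (V=41.9755). Price 22.1628; hedge Δ=-0.3958, bond B=89.8410.
Check: Δ(0,0)·S0 + B(0,0) = 22.1628 = V0.

(0,0): Delta=-0.3958 Bond=89.8410
(1,0): Delta=-0.7404 Bond=148.3263
(1,1): Delta=-0.2102 Bond=56.9395
(2,0): Delta=-1.0000 Bond=194.4818
(2,1): Delta=-0.6006 Bond=136.6549
(2,2): Delta=0.0000 Bond=0.0000
V0=22.1628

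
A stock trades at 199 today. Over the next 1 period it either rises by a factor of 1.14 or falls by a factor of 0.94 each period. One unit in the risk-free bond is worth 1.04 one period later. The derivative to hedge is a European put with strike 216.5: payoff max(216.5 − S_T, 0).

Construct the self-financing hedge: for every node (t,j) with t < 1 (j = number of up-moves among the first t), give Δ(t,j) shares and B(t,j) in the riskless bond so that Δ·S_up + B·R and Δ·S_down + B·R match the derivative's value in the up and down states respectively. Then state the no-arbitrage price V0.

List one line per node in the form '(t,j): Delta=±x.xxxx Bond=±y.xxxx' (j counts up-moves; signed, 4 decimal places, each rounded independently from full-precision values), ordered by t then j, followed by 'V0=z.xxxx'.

No-arbitrage ⇒ martingale measure with p* = (R−d)/(u−d) = 0.5000.
At expiry t=1: V(1,0)=29.4400, V(1,1)=0.0000
(0,0): S=199.0000. Δ = (V_up−V_dn)/(S_up−S_dn) = (0.0000−29.4400)/(226.8600−187.0600) = -0.7397. V = [p*·0.0000 + (1−p*)·29.4400]/1.04 = 14.1538. B = V − Δ·S = 161.3538.
Check: Δ(0,0)·S0 + B(0,0) = 14.1538 = V0.

(0,0): Delta=-0.7397 Bond=161.3538
V0=14.1538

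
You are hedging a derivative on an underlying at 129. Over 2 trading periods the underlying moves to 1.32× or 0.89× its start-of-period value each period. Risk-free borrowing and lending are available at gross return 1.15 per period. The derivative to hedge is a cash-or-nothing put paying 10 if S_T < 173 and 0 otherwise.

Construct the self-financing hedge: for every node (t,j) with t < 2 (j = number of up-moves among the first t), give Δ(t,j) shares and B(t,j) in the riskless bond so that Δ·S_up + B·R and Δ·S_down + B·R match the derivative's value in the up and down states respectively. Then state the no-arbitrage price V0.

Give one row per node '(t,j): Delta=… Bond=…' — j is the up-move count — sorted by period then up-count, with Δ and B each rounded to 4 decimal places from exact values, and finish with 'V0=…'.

The replicating-portfolio and risk-neutral prices coincide; use p* = (1.15−0.89)/(1.32−0.89) = 0.6047 for the latter.
At expiry t=2: V(2,0)=10.0000, V(2,1)=10.0000, V(2,2)=0.0000
(1,0): S=114.8100. Δ = (V_up−V_dn)/(S_up−S_dn) = (10.0000−10.0000)/(151.5492−102.1809) = 0.0000. V = [p*·10.0000 + (1−p*)·10.0000]/1.15 = 8.6957. B = V − Δ·S = 8.6957.
(1,1): S=170.2800. Δ = (V_up−V_dn)/(S_up−S_dn) = (0.0000−10.0000)/(224.7696−151.5492) = -0.1366. V = [p*·0.0000 + (1−p*)·10.0000]/1.15 = 3.4378. B = V − Δ·S = 26.6936.
(0,0): S=129.0000. Δ = (V_up−V_dn)/(S_up−S_dn) = (3.4378−8.6957)/(170.2800−114.8100) = -0.0948. V = [p*·3.4378 + (1−p*)·8.6957]/1.15 = 4.7970. B = V − Δ·S = 17.0245.
Self-financing check: at every node Δ·S+B equals the discounted successor values.

(0,0): Delta=-0.0948 Bond=17.0245
(1,0): Delta=0.0000 Bond=8.6957
(1,1): Delta=-0.1366 Bond=26.6936
V0=4.7970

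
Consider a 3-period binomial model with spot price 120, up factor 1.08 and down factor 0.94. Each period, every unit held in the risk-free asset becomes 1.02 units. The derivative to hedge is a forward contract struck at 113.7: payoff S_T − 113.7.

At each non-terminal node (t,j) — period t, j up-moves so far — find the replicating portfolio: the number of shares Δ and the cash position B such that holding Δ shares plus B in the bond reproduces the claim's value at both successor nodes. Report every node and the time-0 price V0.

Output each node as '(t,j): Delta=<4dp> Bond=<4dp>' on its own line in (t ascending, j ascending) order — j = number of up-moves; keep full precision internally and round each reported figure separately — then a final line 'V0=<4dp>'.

(0,0): Delta=1.0000 Bond=-107.1420
(1,0): Delta=1.0000 Bond=-109.2849
(1,1): Delta=1.0000 Bond=-109.2849
(2,0): Delta=1.0000 Bond=-111.4706
(2,1): Delta=1.0000 Bond=-111.4706
(2,2): Delta=1.0000 Bond=-111.4706
V0=12.8580

Under the risk-neutral measure, an up-move has probability p* = (R−d)/(u−d) = 0.5714 and values discount at R = 1.02.
Payoff layer (t=3): V(3,0)=-14.0299, V(3,1)=0.8146, V(3,2)=17.8699, V(3,3)=37.4654
(2,0): S=106.0320. Δ = (V_up−V_dn)/(S_up−S_dn) = (0.8146−-14.0299)/(114.5146−99.6701) = 1.0000. V = [p*·0.8146 + (1−p*)·-14.0299]/1.02 = -5.4386. B = V − Δ·S = -111.4706.
(2,1): S=121.8240. Δ = (V_up−V_dn)/(S_up−S_dn) = (17.8699−0.8146)/(131.5699−114.5146) = 1.0000. V = [p*·17.8699 + (1−p*)·0.8146]/1.02 = 10.3534. B = V − Δ·S = -111.4706.
(2,2): S=139.9680. Δ = (V_up−V_dn)/(S_up−S_dn) = (37.4654−17.8699)/(151.1654−131.5699) = 1.0000. V = [p*·37.4654 + (1−p*)·17.8699]/1.02 = 28.4974. B = V − Δ·S = -111.4706.
(1,0): S=112.8000. Δ = (V_up−V_dn)/(S_up−S_dn) = (10.3534−-5.4386)/(121.8240−106.0320) = 1.0000. V = [p*·10.3534 + (1−p*)·-5.4386]/1.02 = 3.5151. B = V − Δ·S = -109.2849.
(1,1): S=129.6000. Δ = (V_up−V_dn)/(S_up−S_dn) = (28.4974−10.3534)/(139.9680−121.8240) = 1.0000. V = [p*·28.4974 + (1−p*)·10.3534]/1.02 = 20.3151. B = V − Δ·S = -109.2849.
(0,0): S=120.0000. Δ = (V_up−V_dn)/(S_up−S_dn) = (20.3151−3.5151)/(129.6000−112.8000) = 1.0000. V = [p*·20.3151 + (1−p*)·3.5151]/1.02 = 12.8580. B = V − Δ·S = -107.1420.
Root portfolio cost Δ·120+B reproduces V0=12.8580.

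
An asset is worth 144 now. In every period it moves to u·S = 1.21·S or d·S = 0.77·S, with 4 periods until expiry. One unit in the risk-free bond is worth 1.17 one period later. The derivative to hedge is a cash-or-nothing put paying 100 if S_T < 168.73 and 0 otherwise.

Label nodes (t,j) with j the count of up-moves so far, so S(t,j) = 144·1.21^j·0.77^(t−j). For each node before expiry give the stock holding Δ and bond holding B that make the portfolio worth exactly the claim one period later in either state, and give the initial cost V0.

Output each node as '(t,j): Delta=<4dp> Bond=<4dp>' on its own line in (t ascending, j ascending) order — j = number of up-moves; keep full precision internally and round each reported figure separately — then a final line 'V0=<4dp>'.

(0,0): Delta=-0.2221 Bond=34.3204
(1,0): Delta=-1.2375 Bond=152.7386
(1,1): Delta=-0.1575 Bond=28.8965
(2,0): Delta=0.0000 Bond=73.0514
(2,1): Delta=-1.3162 Bond=189.2694
(2,2): Delta=-0.0838 Bond=18.2628
(3,0): Delta=0.0000 Bond=85.4701
(3,1): Delta=0.0000 Bond=85.4701
(3,2): Delta=-1.4000 Bond=235.0427
(3,3): Delta=0.0000 Bond=0.0000
V0=2.3364

The replicating-portfolio and risk-neutral prices coincide; use p* = (1.17−0.77)/(1.21−0.77) = 0.9091 for the latter.
At expiry t=4: V(4,0)=100.0000, V(4,1)=100.0000, V(4,2)=100.0000, V(4,3)=0.0000, V(4,4)=0.0000
Node (3,0) S=65.7408: V=(p*·100.0000+(1−p*)·100.0000)/1.17=85.4701; Δ=(100.0000−100.0000)/(79.5463−50.6204)=0.0000; B=V−Δ·S=85.4701
Node (3,1) S=103.3069: V=(p*·100.0000+(1−p*)·100.0000)/1.17=85.4701; Δ=(100.0000−100.0000)/(125.0013−79.5463)=0.0000; B=V−Δ·S=85.4701
Node (3,2) S=162.3394: V=(p*·0.0000+(1−p*)·100.0000)/1.17=7.7700; Δ=(0.0000−100.0000)/(196.4307−125.0013)=-1.4000; B=V−Δ·S=235.0427
Node (3,3) S=255.1048: V=(p*·0.0000+(1−p*)·0.0000)/1.17=0.0000; Δ=(0.0000−0.0000)/(308.6768−196.4307)=0.0000; B=V−Δ·S=0.0000
Node (2,0) S=85.3776: V=(p*·85.4701+(1−p*)·85.4701)/1.17=73.0514; Δ=(85.4701−85.4701)/(103.3069−65.7408)=0.0000; B=V−Δ·S=73.0514
Node (2,1) S=134.1648: V=(p*·7.7700+(1−p*)·85.4701)/1.17=12.6783; Δ=(7.7700−85.4701)/(162.3394−103.3069)=-1.3162; B=V−Δ·S=189.2694
Node (2,2) S=210.8304: V=(p*·0.0000+(1−p*)·7.7700)/1.17=0.6037; Δ=(0.0000−7.7700)/(255.1048−162.3394)=-0.0838; B=V−Δ·S=18.2628
Node (1,0) S=110.8800: V=(p*·12.6783+(1−p*)·73.0514)/1.17=15.5272; Δ=(12.6783−73.0514)/(134.1648−85.3776)=-1.2375; B=V−Δ·S=152.7386
Node (1,1) S=174.2400: V=(p*·0.6037+(1−p*)·12.6783)/1.17=1.4542; Δ=(0.6037−12.6783)/(210.8304−134.1648)=-0.1575; B=V−Δ·S=28.8965
Node (0,0) S=144.0000: V=(p*·1.4542+(1−p*)·15.5272)/1.17=2.3364; Δ=(1.4542−15.5272)/(174.2400−110.8800)=-0.2221; B=V−Δ·S=34.3204
Root portfolio cost Δ·144+B reproduces V0=2.3364.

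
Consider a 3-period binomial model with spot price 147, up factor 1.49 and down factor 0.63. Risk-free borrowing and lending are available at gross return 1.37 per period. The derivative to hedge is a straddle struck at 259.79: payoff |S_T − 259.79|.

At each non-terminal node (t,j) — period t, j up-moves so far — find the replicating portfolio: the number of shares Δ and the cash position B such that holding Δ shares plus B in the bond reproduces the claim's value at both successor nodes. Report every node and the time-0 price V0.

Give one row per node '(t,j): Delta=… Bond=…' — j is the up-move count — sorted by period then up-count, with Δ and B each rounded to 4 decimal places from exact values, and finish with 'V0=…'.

(0,0): Delta=0.4134 Bond=5.4883
(1,0): Delta=-1.0000 Bond=138.4144
(1,1): Delta=0.5103 Bond=-13.7073
(2,0): Delta=-1.0000 Bond=189.6277
(2,1): Delta=-1.0000 Bond=189.6277
(2,2): Delta=0.6139 Bond=-52.5747
V0=66.2588

The replicating-portfolio and risk-neutral prices coincide; use p* = (1.37−0.63)/(1.49−0.63) = 0.8605 for the latter.
Terminal payoffs: V(3,0)=223.0331, V(3,1)=172.8570, V(3,2)=54.1865, V(3,3)=226.4785
  t=2,j=0: stock 58.3443 → up 86.9330 (V=172.8570), down 36.7569 (V=223.0331). Price 131.2834; hedge Δ=-1.0000, bond B=189.6277.
  t=2,j=1: stock 137.9889 → up 205.6035 (V=54.1865), down 86.9330 (V=172.8570). Price 51.6388; hedge Δ=-1.0000, bond B=189.6277.
  t=2,j=2: stock 326.3547 → up 486.2685 (V=226.4785), down 205.6035 (V=54.1865). Price 147.7648; hedge Δ=0.6139, bond B=-52.5747.
  t=1,j=0: stock 92.6100 → up 137.9889 (V=51.6388), down 58.3443 (V=131.2834). Price 45.8044; hedge Δ=-1.0000, bond B=138.4144.
  t=1,j=1: stock 219.0300 → up 326.3547 (V=147.7648), down 137.9889 (V=51.6388). Price 98.0671; hedge Δ=0.5103, bond B=-13.7073.
  t=0,j=0: stock 147.0000 → up 219.0300 (V=98.0671), down 92.6100 (V=45.8044). Price 66.2588; hedge Δ=0.4134, bond B=5.4883.
Each (Δ,B) replicates both successor values, so the strategy is self-financing and V0 is arbitrage-free.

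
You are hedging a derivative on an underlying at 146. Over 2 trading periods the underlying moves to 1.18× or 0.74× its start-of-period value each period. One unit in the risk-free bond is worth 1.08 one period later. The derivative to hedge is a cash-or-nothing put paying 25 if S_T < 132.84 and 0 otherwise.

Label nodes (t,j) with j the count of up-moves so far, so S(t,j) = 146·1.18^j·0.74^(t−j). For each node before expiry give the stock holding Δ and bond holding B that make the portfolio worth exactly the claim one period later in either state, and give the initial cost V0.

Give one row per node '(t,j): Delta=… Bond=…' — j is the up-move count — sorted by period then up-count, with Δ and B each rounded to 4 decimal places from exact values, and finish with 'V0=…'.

Since d<R<u, set p* = (R−d)/(u−d) = 0.7727; price each node as the discounted p*-expectation of its children.
Payoff layer (t=2): V(2,0)=25.0000, V(2,1)=25.0000, V(2,2)=0.0000
Node (1,0) S=108.0400: V=(p*·25.0000+(1−p*)·25.0000)/1.08=23.1481; Δ=(25.0000−25.0000)/(127.4872−79.9496)=0.0000; B=V−Δ·S=23.1481
Node (1,1) S=172.2800: V=(p*·0.0000+(1−p*)·25.0000)/1.08=5.2609; Δ=(0.0000−25.0000)/(203.2904−127.4872)=-0.3298; B=V−Δ·S=62.0791
Node (0,0) S=146.0000: V=(p*·5.2609+(1−p*)·23.1481)/1.08=8.6354; Δ=(5.2609−23.1481)/(172.2800−108.0400)=-0.2784; B=V−Δ·S=49.2881
The time-0 hedge costs 8.6354, which is the no-arbitrage price.

(0,0): Delta=-0.2784 Bond=49.2881
(1,0): Delta=0.0000 Bond=23.1481
(1,1): Delta=-0.3298 Bond=62.0791
V0=8.6354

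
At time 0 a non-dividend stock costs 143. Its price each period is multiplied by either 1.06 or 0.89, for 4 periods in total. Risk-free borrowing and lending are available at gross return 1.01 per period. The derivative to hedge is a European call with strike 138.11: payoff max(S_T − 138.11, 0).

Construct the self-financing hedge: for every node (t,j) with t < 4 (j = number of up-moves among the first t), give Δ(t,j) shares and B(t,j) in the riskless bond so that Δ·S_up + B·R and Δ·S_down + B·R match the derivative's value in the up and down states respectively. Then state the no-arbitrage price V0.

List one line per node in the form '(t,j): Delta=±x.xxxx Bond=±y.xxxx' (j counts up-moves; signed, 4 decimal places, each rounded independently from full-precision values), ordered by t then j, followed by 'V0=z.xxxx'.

(0,0): Delta=0.6430 Bond=-76.4761
(1,0): Delta=0.3041 Bond=-34.1058
(1,1): Delta=0.7616 Bond=-95.2137
(2,0): Delta=0.0000 Bond=0.0000
(2,1): Delta=0.4105 Bond=-48.7998
(2,2): Delta=0.8844 Bond=-115.9017
(3,0): Delta=0.0000 Bond=0.0000
(3,1): Delta=0.0000 Bond=0.0000
(3,2): Delta=0.5541 Bond=-69.8243
(3,3): Delta=1.0000 Bond=-136.7426
V0=15.4783

The replicating-portfolio and risk-neutral prices coincide; use p* = (1.01−0.89)/(1.06−0.89) = 0.7059 for the latter.
Payoff layer (t=4): V(4,0)=0.0000, V(4,1)=0.0000, V(4,2)=0.0000, V(4,3)=13.4706, V(4,4)=42.4242
  t=3,j=0: stock 100.8106 → up 106.8592 (V=0.0000), down 89.7214 (V=0.0000). Price 0.0000; hedge Δ=0.0000, bond B=0.0000.
  t=3,j=1: stock 120.0665 → up 127.2705 (V=0.0000), down 106.8592 (V=0.0000). Price 0.0000; hedge Δ=0.0000, bond B=0.0000.
  t=3,j=2: stock 143.0006 → up 151.5806 (V=13.4706), down 127.2705 (V=0.0000). Price 9.4145; hedge Δ=0.5541, bond B=-69.8243.
  t=3,j=3: stock 170.3153 → up 180.5342 (V=42.4242), down 151.5806 (V=13.4706). Price 33.5727; hedge Δ=1.0000, bond B=-136.7426.
  t=2,j=0: stock 113.2703 → up 120.0665 (V=0.0000), down 100.8106 (V=0.0000). Price 0.0000; hedge Δ=0.0000, bond B=0.0000.
  t=2,j=1: stock 134.9062 → up 143.0006 (V=9.4145), down 120.0665 (V=0.0000). Price 6.5797; hedge Δ=0.4105, bond B=-48.7998.
  t=2,j=2: stock 160.6748 → up 170.3153 (V=33.5727), down 143.0006 (V=9.4145). Price 26.2053; hedge Δ=0.8844, bond B=-115.9017.
  t=1,j=0: stock 127.2700 → up 134.9062 (V=6.5797), down 113.2703 (V=0.0000). Price 4.5985; hedge Δ=0.3041, bond B=-34.1058.
  t=1,j=1: stock 151.5800 → up 160.6748 (V=26.2053), down 134.9062 (V=6.5797). Price 20.2308; hedge Δ=0.7616, bond B=-95.2137.
  t=0,j=0: stock 143.0000 → up 151.5800 (V=20.2308), down 127.2700 (V=4.5985). Price 15.4783; hedge Δ=0.6430, bond B=-76.4761.
Root portfolio cost Δ·143+B reproduces V0=15.4783.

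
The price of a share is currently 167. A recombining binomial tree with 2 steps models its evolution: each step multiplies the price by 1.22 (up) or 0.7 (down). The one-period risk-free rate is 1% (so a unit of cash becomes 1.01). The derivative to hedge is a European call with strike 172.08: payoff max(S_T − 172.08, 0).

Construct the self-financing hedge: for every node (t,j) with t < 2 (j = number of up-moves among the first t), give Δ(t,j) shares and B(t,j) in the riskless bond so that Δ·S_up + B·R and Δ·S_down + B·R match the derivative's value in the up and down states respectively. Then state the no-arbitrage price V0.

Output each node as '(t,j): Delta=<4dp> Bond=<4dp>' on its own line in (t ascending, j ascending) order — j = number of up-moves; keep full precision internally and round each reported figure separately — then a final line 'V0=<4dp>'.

Risk-neutral probability p* = (R−d)/(u−d) = (1.01−0.7)/(1.22−0.7) = 0.5962.
Terminal payoffs: V(2,0)=0.0000, V(2,1)=0.0000, V(2,2)=76.4828
Node (1,0) S=116.9000: V=(p*·0.0000+(1−p*)·0.0000)/1.01=0.0000; Δ=(0.0000−0.0000)/(142.6180−81.8300)=0.0000; B=V−Δ·S=0.0000
Node (1,1) S=203.7400: V=(p*·76.4828+(1−p*)·0.0000)/1.01=45.1441; Δ=(76.4828−0.0000)/(248.5628−142.6180)=0.7219; B=V−Δ·S=-101.9382
Node (0,0) S=167.0000: V=(p*·45.1441+(1−p*)·0.0000)/1.01=26.6464; Δ=(45.1441−0.0000)/(203.7400−116.9000)=0.5199; B=V−Δ·S=-60.1692
Root portfolio cost Δ·167+B reproduces V0=26.6464.

(0,0): Delta=0.5199 Bond=-60.1692
(1,0): Delta=0.0000 Bond=0.0000
(1,1): Delta=0.7219 Bond=-101.9382
V0=26.6464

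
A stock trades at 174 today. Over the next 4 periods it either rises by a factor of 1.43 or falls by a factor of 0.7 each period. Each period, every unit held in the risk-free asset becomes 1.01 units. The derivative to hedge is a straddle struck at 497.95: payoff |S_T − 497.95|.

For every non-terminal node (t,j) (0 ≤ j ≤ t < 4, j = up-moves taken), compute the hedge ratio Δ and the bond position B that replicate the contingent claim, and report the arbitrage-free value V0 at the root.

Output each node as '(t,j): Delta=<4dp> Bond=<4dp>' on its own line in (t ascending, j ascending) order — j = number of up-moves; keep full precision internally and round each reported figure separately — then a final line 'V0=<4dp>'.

Since d<R<u, set p* = (R−d)/(u−d) = 0.4247; price each node as the discounted p*-expectation of its children.
Terminal payoffs: V(4,0)=456.1726, V(4,1)=412.6047, V(4,2)=323.6018, V(4,3)=141.7816, V(4,4)=229.6512
Node (3,0) S=59.6820: V=(p*·412.6047+(1−p*)·456.1726)/1.01=433.3378; Δ=(412.6047−456.1726)/(85.3453−41.7774)=-1.0000; B=V−Δ·S=493.0198
Node (3,1) S=121.9218: V=(p*·323.6018+(1−p*)·412.6047)/1.01=371.0980; Δ=(323.6018−412.6047)/(174.3482−85.3453)=-1.0000; B=V−Δ·S=493.0198
Node (3,2) S=249.0688: V=(p*·141.7816+(1−p*)·323.6018)/1.01=243.9510; Δ=(141.7816−323.6018)/(356.1684−174.3482)=-1.0000; B=V−Δ·S=493.0198
Node (3,3) S=508.8120: V=(p*·229.6512+(1−p*)·141.7816)/1.01=177.3228; Δ=(229.6512−141.7816)/(727.6012−356.1684)=0.2366; B=V−Δ·S=56.9535
Node (2,0) S=85.2600: V=(p*·371.0980+(1−p*)·433.3378)/1.01=402.8784; Δ=(371.0980−433.3378)/(121.9218−59.6820)=-1.0000; B=V−Δ·S=488.1384
Node (2,1) S=174.1740: V=(p*·243.9510+(1−p*)·371.0980)/1.01=313.9644; Δ=(243.9510−371.0980)/(249.0688−121.9218)=-1.0000; B=V−Δ·S=488.1384
Node (2,2) S=355.8126: V=(p*·177.3228+(1−p*)·243.9510)/1.01=213.5216; Δ=(177.3228−243.9510)/(508.8120−249.0688)=-0.2565; B=V−Δ·S=304.7930
Node (1,0) S=121.8000: V=(p*·313.9644+(1−p*)·402.8784)/1.01=361.5054; Δ=(313.9644−402.8784)/(174.1740−85.2600)=-1.0000; B=V−Δ·S=483.3054
Node (1,1) S=248.8200: V=(p*·213.5216+(1−p*)·313.9644)/1.01=268.6244; Δ=(213.5216−313.9644)/(355.8126−174.1740)=-0.5530; B=V−Δ·S=406.2173
Node (0,0) S=174.0000: V=(p*·268.6244+(1−p*)·361.5054)/1.01=318.8740; Δ=(268.6244−361.5054)/(248.8200−121.8000)=-0.7312; B=V−Δ·S=446.1082
Self-financing check: at every node Δ·S+B equals the discounted successor values.

(0,0): Delta=-0.7312 Bond=446.1082
(1,0): Delta=-1.0000 Bond=483.3054
(1,1): Delta=-0.5530 Bond=406.2173
(2,0): Delta=-1.0000 Bond=488.1384
(2,1): Delta=-1.0000 Bond=488.1384
(2,2): Delta=-0.2565 Bond=304.7930
(3,0): Delta=-1.0000 Bond=493.0198
(3,1): Delta=-1.0000 Bond=493.0198
(3,2): Delta=-1.0000 Bond=493.0198
(3,3): Delta=0.2366 Bond=56.9535
V0=318.8740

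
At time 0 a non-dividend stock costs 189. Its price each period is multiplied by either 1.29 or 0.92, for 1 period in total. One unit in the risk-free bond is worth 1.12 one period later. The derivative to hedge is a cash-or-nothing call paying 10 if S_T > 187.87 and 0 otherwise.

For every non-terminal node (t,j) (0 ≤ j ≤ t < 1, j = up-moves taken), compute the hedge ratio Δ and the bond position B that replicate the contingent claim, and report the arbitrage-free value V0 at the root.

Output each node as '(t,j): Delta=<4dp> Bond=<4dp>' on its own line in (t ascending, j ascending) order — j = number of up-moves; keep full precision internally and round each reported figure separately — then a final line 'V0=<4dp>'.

(0,0): Delta=0.1430 Bond=-22.2008
V0=4.8263

The replicating-portfolio and risk-neutral prices coincide; use p* = (1.12−0.92)/(1.29−0.92) = 0.5405 for the latter.
Terminal values V(1,·): V(1,0)=0.0000, V(1,1)=10.0000
(0,0): S=189.0000. Δ = (V_up−V_dn)/(S_up−S_dn) = (10.0000−0.0000)/(243.8100−173.8800) = 0.1430. V = [p*·10.0000 + (1−p*)·0.0000]/1.12 = 4.8263. B = V − Δ·S = -22.2008.
Self-financing check: at every node Δ·S+B equals the discounted successor values.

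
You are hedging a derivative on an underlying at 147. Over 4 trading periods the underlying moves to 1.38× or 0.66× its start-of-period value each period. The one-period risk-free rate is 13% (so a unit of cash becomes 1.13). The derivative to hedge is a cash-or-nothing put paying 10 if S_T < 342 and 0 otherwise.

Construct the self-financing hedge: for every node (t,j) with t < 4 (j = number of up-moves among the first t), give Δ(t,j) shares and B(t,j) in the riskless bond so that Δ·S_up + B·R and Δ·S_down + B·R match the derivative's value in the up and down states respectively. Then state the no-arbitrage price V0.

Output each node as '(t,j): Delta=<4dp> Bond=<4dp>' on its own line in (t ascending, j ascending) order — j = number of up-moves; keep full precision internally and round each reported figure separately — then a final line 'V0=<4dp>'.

Risk-neutral probability p* = (R−d)/(u−d) = (1.13−0.66)/(1.38−0.66) = 0.6528.
Terminal payoffs: V(4,0)=10.0000, V(4,1)=10.0000, V(4,2)=10.0000, V(4,3)=10.0000, V(4,4)=0.0000
(3,0): S=42.2619. Δ = (V_up−V_dn)/(S_up−S_dn) = (10.0000−10.0000)/(58.3214−27.8929) = 0.0000. V = [p*·10.0000 + (1−p*)·10.0000]/1.13 = 8.8496. B = V − Δ·S = 8.8496.
(3,1): S=88.3658. Δ = (V_up−V_dn)/(S_up−S_dn) = (10.0000−10.0000)/(121.9448−58.3214) = 0.0000. V = [p*·10.0000 + (1−p*)·10.0000]/1.13 = 8.8496. B = V − Δ·S = 8.8496.
(3,2): S=184.7649. Δ = (V_up−V_dn)/(S_up−S_dn) = (10.0000−10.0000)/(254.9755−121.9448) = 0.0000. V = [p*·10.0000 + (1−p*)·10.0000]/1.13 = 8.8496. B = V − Δ·S = 8.8496.
(3,3): S=386.3266. Δ = (V_up−V_dn)/(S_up−S_dn) = (0.0000−10.0000)/(533.1307−254.9755) = -0.0360. V = [p*·0.0000 + (1−p*)·10.0000]/1.13 = 3.0728. B = V − Δ·S = 16.9617.
(2,0): S=64.0332. Δ = (V_up−V_dn)/(S_up−S_dn) = (8.8496−8.8496)/(88.3658−42.2619) = 0.0000. V = [p*·8.8496 + (1−p*)·8.8496]/1.13 = 7.8315. B = V − Δ·S = 7.8315.
(2,1): S=133.8876. Δ = (V_up−V_dn)/(S_up−S_dn) = (8.8496−8.8496)/(184.7649−88.3658) = 0.0000. V = [p*·8.8496 + (1−p*)·8.8496]/1.13 = 7.8315. B = V − Δ·S = 7.8315.
(2,2): S=279.9468. Δ = (V_up−V_dn)/(S_up−S_dn) = (3.0728−8.8496)/(386.3266−184.7649) = -0.0287. V = [p*·3.0728 + (1−p*)·8.8496]/1.13 = 4.4943. B = V − Δ·S = 12.5177.
(1,0): S=97.0200. Δ = (V_up−V_dn)/(S_up−S_dn) = (7.8315−7.8315)/(133.8876−64.0332) = 0.0000. V = [p*·7.8315 + (1−p*)·7.8315]/1.13 = 6.9305. B = V − Δ·S = 6.9305.
(1,1): S=202.8600. Δ = (V_up−V_dn)/(S_up−S_dn) = (4.4943−7.8315)/(279.9468−133.8876) = -0.0228. V = [p*·4.4943 + (1−p*)·7.8315]/1.13 = 5.0027. B = V − Δ·S = 9.6376.
(0,0): S=147.0000. Δ = (V_up−V_dn)/(S_up−S_dn) = (5.0027−6.9305)/(202.8600−97.0200) = -0.0182. V = [p*·5.0027 + (1−p*)·6.9305]/1.13 = 5.0195. B = V − Δ·S = 7.6970.
Self-financing check: at every node Δ·S+B equals the discounted successor values.

(0,0): Delta=-0.0182 Bond=7.6970
(1,0): Delta=0.0000 Bond=6.9305
(1,1): Delta=-0.0228 Bond=9.6376
(2,0): Delta=0.0000 Bond=7.8315
(2,1): Delta=0.0000 Bond=7.8315
(2,2): Delta=-0.0287 Bond=12.5177
(3,0): Delta=0.0000 Bond=8.8496
(3,1): Delta=0.0000 Bond=8.8496
(3,2): Delta=0.0000 Bond=8.8496
(3,3): Delta=-0.0360 Bond=16.9617
V0=5.0195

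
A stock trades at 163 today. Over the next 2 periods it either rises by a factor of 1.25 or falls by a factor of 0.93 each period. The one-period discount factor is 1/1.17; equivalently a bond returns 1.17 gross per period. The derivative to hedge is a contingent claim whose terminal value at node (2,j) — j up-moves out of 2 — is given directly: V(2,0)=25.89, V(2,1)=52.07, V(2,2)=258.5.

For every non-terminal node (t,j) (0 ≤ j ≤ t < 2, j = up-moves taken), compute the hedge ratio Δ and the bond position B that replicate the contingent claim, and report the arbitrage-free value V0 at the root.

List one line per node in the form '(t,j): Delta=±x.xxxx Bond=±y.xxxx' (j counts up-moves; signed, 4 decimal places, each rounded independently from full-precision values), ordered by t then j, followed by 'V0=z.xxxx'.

Since d<R<u, set p* = (R−d)/(u−d) = 0.7500; price each node as the discounted p*-expectation of its children.
At expiry t=2: V(2,0)=25.8900, V(2,1)=52.0700, V(2,2)=258.5000
(1,0): S=151.5900. Δ = (V_up−V_dn)/(S_up−S_dn) = (52.0700−25.8900)/(189.4875−140.9787) = 0.5397. V = [p*·52.0700 + (1−p*)·25.8900]/1.17 = 38.9103. B = V − Δ·S = -42.9022.
(1,1): S=203.7500. Δ = (V_up−V_dn)/(S_up−S_dn) = (258.5000−52.0700)/(254.6875−189.4875) = 3.1661. V = [p*·258.5000 + (1−p*)·52.0700]/1.17 = 176.8312. B = V − Δ·S = -468.2626.
(0,0): S=163.0000. Δ = (V_up−V_dn)/(S_up−S_dn) = (176.8312−38.9103)/(203.7500−151.5900) = 2.6442. V = [p*·176.8312 + (1−p*)·38.9103]/1.17 = 121.6675. B = V − Δ·S = -309.3354.
Each (Δ,B) replicates both successor values, so the strategy is self-financing and V0 is arbitrage-free.

(0,0): Delta=2.6442 Bond=-309.3354
(1,0): Delta=0.5397 Bond=-42.9022
(1,1): Delta=3.1661 Bond=-468.2626
V0=121.6675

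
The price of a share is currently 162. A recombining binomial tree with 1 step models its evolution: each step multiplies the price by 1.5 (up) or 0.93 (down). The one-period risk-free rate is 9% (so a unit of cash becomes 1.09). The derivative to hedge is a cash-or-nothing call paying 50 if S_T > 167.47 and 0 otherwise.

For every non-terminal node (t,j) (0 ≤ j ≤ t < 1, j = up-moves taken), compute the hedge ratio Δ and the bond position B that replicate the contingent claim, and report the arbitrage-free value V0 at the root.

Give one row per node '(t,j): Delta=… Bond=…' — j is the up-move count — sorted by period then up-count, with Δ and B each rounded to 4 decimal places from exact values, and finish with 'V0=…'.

(0,0): Delta=0.5415 Bond=-74.8431
V0=12.8762

Under the risk-neutral measure, an up-move has probability p* = (R−d)/(u−d) = 0.2807 and values discount at R = 1.09.
Payoff layer (t=1): V(1,0)=0.0000, V(1,1)=50.0000
  t=0,j=0: stock 162.0000 → up 243.0000 (V=50.0000), down 150.6600 (V=0.0000). Price 12.8762; hedge Δ=0.5415, bond B=-74.8431.
Root portfolio cost Δ·162+B reproduces V0=12.8762.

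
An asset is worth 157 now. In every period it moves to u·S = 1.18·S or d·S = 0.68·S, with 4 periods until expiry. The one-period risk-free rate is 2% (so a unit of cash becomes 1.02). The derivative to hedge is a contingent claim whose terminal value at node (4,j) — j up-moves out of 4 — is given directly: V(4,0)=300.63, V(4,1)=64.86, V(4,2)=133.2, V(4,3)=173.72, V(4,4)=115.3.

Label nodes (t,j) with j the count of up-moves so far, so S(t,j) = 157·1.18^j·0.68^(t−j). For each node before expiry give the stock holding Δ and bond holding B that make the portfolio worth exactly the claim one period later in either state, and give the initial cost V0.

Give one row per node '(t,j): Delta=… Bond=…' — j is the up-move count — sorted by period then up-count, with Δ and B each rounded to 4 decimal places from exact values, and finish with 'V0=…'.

Since d<R<u, set p* = (R−d)/(u−d) = 0.6800; price each node as the discounted p*-expectation of its children.
At expiry t=4: V(4,0)=300.6300, V(4,1)=64.8600, V(4,2)=133.2000, V(4,3)=173.7200, V(4,4)=115.3000
Node (3,0) S=49.3658: V=(p*·64.8600+(1−p*)·300.6300)/1.02=137.5553; Δ=(64.8600−300.6300)/(58.2517−33.5688)=-9.5520; B=V−Δ·S=609.0953
Node (3,1) S=85.6642: V=(p*·133.2000+(1−p*)·64.8600)/1.02=109.1482; Δ=(133.2000−64.8600)/(101.0838−58.2517)=1.5955; B=V−Δ·S=-27.5318
Node (3,2) S=148.6526: V=(p*·173.7200+(1−p*)·133.2000)/1.02=157.6016; Δ=(173.7200−133.2000)/(175.4101−101.0838)=0.5452; B=V−Δ·S=76.5616
Node (3,3) S=257.9560: V=(p*·115.3000+(1−p*)·173.7200)/1.02=131.3671; Δ=(115.3000−173.7200)/(304.3881−175.4101)=-0.4529; B=V−Δ·S=248.2071
Node (2,0) S=72.5968: V=(p*·109.1482+(1−p*)·137.5553)/1.02=115.9201; Δ=(109.1482−137.5553)/(85.6642−49.3658)=-0.7826; B=V−Δ·S=172.7342
Node (2,1) S=125.9768: V=(p*·157.6016+(1−p*)·109.1482)/1.02=139.3103; Δ=(157.6016−109.1482)/(148.6526−85.6642)=0.7692; B=V−Δ·S=42.4036
Node (2,2) S=218.6068: V=(p*·131.3671+(1−p*)·157.6016)/1.02=137.0217; Δ=(131.3671−157.6016)/(257.9560−148.6526)=-0.2400; B=V−Δ·S=189.4907
Node (1,0) S=106.7600: V=(p*·139.3103+(1−p*)·115.9201)/1.02=129.2406; Δ=(139.3103−115.9201)/(125.9768−72.5968)=0.4382; B=V−Δ·S=82.4602
Node (1,1) S=185.2600: V=(p*·137.0217+(1−p*)·139.3103)/1.02=135.0530; Δ=(137.0217−139.3103)/(218.6068−125.9768)=-0.0247; B=V−Δ·S=139.6302
Node (0,0) S=157.0000: V=(p*·135.0530+(1−p*)·129.2406)/1.02=130.5814; Δ=(135.0530−129.2406)/(185.2600−106.7600)=0.0740; B=V−Δ·S=118.9567
Check: Δ(0,0)·S0 + B(0,0) = 130.5814 = V0.

(0,0): Delta=0.0740 Bond=118.9567
(1,0): Delta=0.4382 Bond=82.4602
(1,1): Delta=-0.0247 Bond=139.6302
(2,0): Delta=-0.7826 Bond=172.7342
(2,1): Delta=0.7692 Bond=42.4036
(2,2): Delta=-0.2400 Bond=189.4907
(3,0): Delta=-9.5520 Bond=609.0953
(3,1): Delta=1.5955 Bond=-27.5318
(3,2): Delta=0.5452 Bond=76.5616
(3,3): Delta=-0.4529 Bond=248.2071
V0=130.5814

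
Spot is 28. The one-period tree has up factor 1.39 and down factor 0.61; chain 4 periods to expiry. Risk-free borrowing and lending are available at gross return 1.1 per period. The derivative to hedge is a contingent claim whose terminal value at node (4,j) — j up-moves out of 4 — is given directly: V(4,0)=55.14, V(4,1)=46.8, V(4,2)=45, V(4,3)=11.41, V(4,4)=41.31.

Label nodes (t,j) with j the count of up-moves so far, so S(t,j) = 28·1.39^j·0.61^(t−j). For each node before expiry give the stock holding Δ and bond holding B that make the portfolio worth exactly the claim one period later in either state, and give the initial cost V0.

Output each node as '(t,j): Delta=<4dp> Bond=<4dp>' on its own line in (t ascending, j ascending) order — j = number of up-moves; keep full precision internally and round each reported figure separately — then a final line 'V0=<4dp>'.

(0,0): Delta=-0.2845 Bond=30.1417
(1,0): Delta=-0.9460 Bond=44.4542
(1,1): Delta=-0.1127 Bond=26.4691
(2,0): Delta=-0.4734 Bond=43.9752
(2,1): Delta=-1.0688 Bond=51.8140
(2,2): Delta=0.1356 Bond=15.6825
(3,0): Delta=-1.6824 Bond=56.0566
(3,1): Delta=-0.1593 Bond=43.8252
(3,2): Delta=-1.3050 Bond=64.7901
(3,3): Delta=0.5098 Bond=-10.8848
V0=22.1754

The replicating-portfolio and risk-neutral prices coincide; use p* = (1.1−0.61)/(1.39−0.61) = 0.6282 for the latter.
At expiry t=4: V(4,0)=55.1400, V(4,1)=46.8000, V(4,2)=45.0000, V(4,3)=11.4100, V(4,4)=41.3100
  t=3,j=0: stock 6.3555 → up 8.8341 (V=46.8000), down 3.8768 (V=55.1400). Price 45.3643; hedge Δ=-1.6824, bond B=56.0566.
  t=3,j=1: stock 14.4821 → up 20.1302 (V=45.0000), down 8.8341 (V=46.8000). Price 41.5175; hedge Δ=-0.1593, bond B=43.8252.
  t=3,j=2: stock 33.0003 → up 45.8704 (V=11.4100), down 20.1302 (V=45.0000). Price 21.7260; hedge Δ=-1.3050, bond B=64.7901.
  t=3,j=3: stock 75.1973 → up 104.5243 (V=41.3100), down 45.8704 (V=11.4100). Price 27.4485; hedge Δ=0.5098, bond B=-10.8848.
  t=2,j=0: stock 10.4188 → up 14.4821 (V=41.5175), down 6.3555 (V=45.3643). Price 39.0434; hedge Δ=-0.4734, bond B=43.9752.
  t=2,j=1: stock 23.7412 → up 33.0003 (V=21.7260), down 14.4821 (V=41.5175). Price 26.4403; hedge Δ=-1.0688, bond B=51.8140.
  t=2,j=2: stock 54.0988 → up 75.1973 (V=27.4485), down 33.0003 (V=21.7260). Price 23.0190; hedge Δ=0.1356, bond B=15.6825.
  t=1,j=0: stock 17.0800 → up 23.7412 (V=26.4403), down 10.4188 (V=39.0434). Price 28.2964; hedge Δ=-0.9460, bond B=44.4542.
  t=1,j=1: stock 38.9200 → up 54.0988 (V=23.0190), down 23.7412 (V=26.4403). Price 22.0828; hedge Δ=-0.1127, bond B=26.4691.
  t=0,j=0: stock 28.0000 → up 38.9200 (V=22.0828), down 17.0800 (V=28.2964). Price 22.1754; hedge Δ=-0.2845, bond B=30.1417.
Check: Δ(0,0)·S0 + B(0,0) = 22.1754 = V0.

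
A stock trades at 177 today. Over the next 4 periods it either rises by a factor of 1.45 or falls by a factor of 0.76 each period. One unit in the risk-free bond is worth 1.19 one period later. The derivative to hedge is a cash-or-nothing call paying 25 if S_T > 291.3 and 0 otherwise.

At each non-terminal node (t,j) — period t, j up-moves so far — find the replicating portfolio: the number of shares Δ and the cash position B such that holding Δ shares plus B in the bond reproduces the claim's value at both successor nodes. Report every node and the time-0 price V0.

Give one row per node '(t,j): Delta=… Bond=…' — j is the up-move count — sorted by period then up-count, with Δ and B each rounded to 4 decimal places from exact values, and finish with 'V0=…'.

The replicating-portfolio and risk-neutral prices coincide; use p* = (1.19−0.76)/(1.45−0.76) = 0.6232 for the latter.
Terminal values V(4,·): V(4,0)=0.0000, V(4,1)=0.0000, V(4,2)=0.0000, V(4,3)=25.0000, V(4,4)=25.0000
(3,0): S=77.6988. Δ = (V_up−V_dn)/(S_up−S_dn) = (0.0000−0.0000)/(112.6632−59.0511) = 0.0000. V = [p*·0.0000 + (1−p*)·0.0000]/1.19 = 0.0000. B = V − Δ·S = 0.0000.
(3,1): S=148.2410. Δ = (V_up−V_dn)/(S_up−S_dn) = (0.0000−0.0000)/(214.9495−112.6632) = 0.0000. V = [p*·0.0000 + (1−p*)·0.0000]/1.19 = 0.0000. B = V − Δ·S = 0.0000.
(3,2): S=282.8283. Δ = (V_up−V_dn)/(S_up−S_dn) = (25.0000−0.0000)/(410.1010−214.9495) = 0.1281. V = [p*·25.0000 + (1−p*)·0.0000]/1.19 = 13.0922. B = V − Δ·S = -23.1397.
(3,3): S=539.6066. Δ = (V_up−V_dn)/(S_up−S_dn) = (25.0000−25.0000)/(782.4296−410.1010) = 0.0000. V = [p*·25.0000 + (1−p*)·25.0000]/1.19 = 21.0084. B = V − Δ·S = 21.0084.
(2,0): S=102.2352. Δ = (V_up−V_dn)/(S_up−S_dn) = (0.0000−0.0000)/(148.2410−77.6988) = 0.0000. V = [p*·0.0000 + (1−p*)·0.0000]/1.19 = 0.0000. B = V − Δ·S = 0.0000.
(2,1): S=195.0540. Δ = (V_up−V_dn)/(S_up−S_dn) = (13.0922−0.0000)/(282.8283−148.2410) = 0.0973. V = [p*·13.0922 + (1−p*)·0.0000]/1.19 = 6.8562. B = V − Δ·S = -12.1180.
(2,2): S=372.1425. Δ = (V_up−V_dn)/(S_up−S_dn) = (21.0084−13.0922)/(539.6066−282.8283) = 0.0308. V = [p*·21.0084 + (1−p*)·13.0922]/1.19 = 15.1475. B = V − Δ·S = 3.6747.
(1,0): S=134.5200. Δ = (V_up−V_dn)/(S_up−S_dn) = (6.8562−0.0000)/(195.0540−102.2352) = 0.0739. V = [p*·6.8562 + (1−p*)·0.0000]/1.19 = 3.5905. B = V − Δ·S = -6.3460.
(1,1): S=256.6500. Δ = (V_up−V_dn)/(S_up−S_dn) = (15.1475−6.8562)/(372.1425−195.0540) = 0.0468. V = [p*·15.1475 + (1−p*)·6.8562]/1.19 = 10.1036. B = V − Δ·S = -1.9127.
(0,0): S=177.0000. Δ = (V_up−V_dn)/(S_up−S_dn) = (10.1036−3.5905)/(256.6500−134.5200) = 0.0533. V = [p*·10.1036 + (1−p*)·3.5905]/1.19 = 6.4280. B = V − Δ·S = -3.0111.
Self-financing check: at every node Δ·S+B equals the discounted successor values.

(0,0): Delta=0.0533 Bond=-3.0111
(1,0): Delta=0.0739 Bond=-6.3460
(1,1): Delta=0.0468 Bond=-1.9127
(2,0): Delta=0.0000 Bond=0.0000
(2,1): Delta=0.0973 Bond=-12.1180
(2,2): Delta=0.0308 Bond=3.6747
(3,0): Delta=0.0000 Bond=0.0000
(3,1): Delta=0.0000 Bond=0.0000
(3,2): Delta=0.1281 Bond=-23.1397
(3,3): Delta=0.0000 Bond=21.0084
V0=6.4280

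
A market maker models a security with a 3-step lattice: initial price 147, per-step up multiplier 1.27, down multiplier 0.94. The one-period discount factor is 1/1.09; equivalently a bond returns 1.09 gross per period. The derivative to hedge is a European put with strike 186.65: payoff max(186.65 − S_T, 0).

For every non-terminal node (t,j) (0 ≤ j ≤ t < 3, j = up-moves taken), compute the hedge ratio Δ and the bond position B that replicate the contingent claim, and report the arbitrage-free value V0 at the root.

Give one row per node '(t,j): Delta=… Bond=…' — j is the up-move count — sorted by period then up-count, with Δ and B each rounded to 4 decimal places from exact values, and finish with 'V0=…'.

Since d<R<u, set p* = (R−d)/(u−d) = 0.4545; price each node as the discounted p*-expectation of its children.
Terminal values V(3,·): V(3,0)=64.5542, V(3,1)=21.6907, V(3,2)=0.0000, V(3,3)=0.0000
  t=2,j=0: stock 129.8892 → up 164.9593 (V=21.6907), down 122.0958 (V=64.5542). Price 41.3493; hedge Δ=-1.0000, bond B=171.2385.
  t=2,j=1: stock 175.4886 → up 222.8705 (V=0.0000), down 164.9593 (V=21.6907). Price 10.8544; hedge Δ=-0.3746, bond B=76.5838.
  t=2,j=2: stock 237.0963 → up 301.1123 (V=0.0000), down 222.8705 (V=0.0000). Price 0.0000; hedge Δ=0.0000, bond B=0.0000.
  t=1,j=0: stock 138.1800 → up 175.4886 (V=10.8544), down 129.8892 (V=41.3493). Price 25.2183; hedge Δ=-0.6688, bond B=117.6272.
  t=1,j=1: stock 186.6900 → up 237.0963 (V=0.0000), down 175.4886 (V=10.8544). Price 5.4317; hedge Δ=-0.1762, bond B=38.3239.
  t=0,j=0: stock 147.0000 → up 186.6900 (V=5.4317), down 138.1800 (V=25.2183). Price 14.8848; hedge Δ=-0.4079, bond B=74.8443.
Root portfolio cost Δ·147+B reproduces V0=14.8848.

(0,0): Delta=-0.4079 Bond=74.8443
(1,0): Delta=-0.6688 Bond=117.6272
(1,1): Delta=-0.1762 Bond=38.3239
(2,0): Delta=-1.0000 Bond=171.2385
(2,1): Delta=-0.3746 Bond=76.5838
(2,2): Delta=0.0000 Bond=0.0000
V0=14.8848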